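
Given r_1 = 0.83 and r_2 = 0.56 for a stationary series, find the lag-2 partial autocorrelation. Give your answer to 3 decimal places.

φ_{22} = (r_2 − r_1²) / (1 − r_1²)
r_1² = (0.83)² = 0.6889
Numerator = 0.56 − 0.6889 = -0.1289; denominator = 1 − 0.6889 = 0.3111
φ_{22} = -0.1289 / 0.3111 = -0.414

-0.414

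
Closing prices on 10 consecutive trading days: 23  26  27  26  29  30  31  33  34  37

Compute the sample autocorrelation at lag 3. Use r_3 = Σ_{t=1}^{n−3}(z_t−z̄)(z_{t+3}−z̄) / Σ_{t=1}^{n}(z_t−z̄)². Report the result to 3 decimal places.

0.182

Mean z̄ = (23 + 26 + 27 + 26 + 29 + 30 + 31 + 33 + 34 + 37)/10 = 29.6000
Σ(z_t−z̄)(z_{t+3}−z̄) = (23.7600) + (2.1600) + (-1.0400) + (-5.0400) + (-2.0400) + (1.7600) + (10.3600) = 29.9200
Denominator Σ(z_t−z̄)² = 164.4000
r_3 = 29.9200 / 164.4000 = 0.182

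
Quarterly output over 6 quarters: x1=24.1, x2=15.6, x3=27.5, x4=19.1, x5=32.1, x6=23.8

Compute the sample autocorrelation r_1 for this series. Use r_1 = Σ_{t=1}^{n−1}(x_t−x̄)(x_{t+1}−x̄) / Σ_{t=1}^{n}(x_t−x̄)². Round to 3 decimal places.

Mean x̄ = (24.1 + 15.6 + 27.5 + 19.1 + 32.1 + 23.8)/6 = 23.7000
Deviations from mean: 0.4000, -8.1000, 3.8000, -4.6000, 8.4000, 0.1000
Numerator Σ_{t=1}^{5}(x_t−x̄)(x_{t+1}−x̄) = -89.3000
Denominator Σ(x_t−x̄)² = 171.9400
r_1 = -89.3000 / 171.9400 = -0.519

-0.519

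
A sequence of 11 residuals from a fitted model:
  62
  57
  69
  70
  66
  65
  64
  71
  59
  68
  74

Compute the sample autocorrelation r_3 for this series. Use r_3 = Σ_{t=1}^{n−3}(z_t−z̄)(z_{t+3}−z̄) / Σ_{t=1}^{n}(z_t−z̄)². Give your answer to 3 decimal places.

Mean z̄ = (62 + 57 + 69 + 70 + 66 + 65 + 64 + 71 + 59 + 68 + 74)/11 = 65.9091
Numerator Σ_{t=1}^{8}(z_t−z̄)(z_{t+3}−z̄) = 16.5207
Denominator Σ(z_t−z̄)² = 268.9091
r_3 = 16.5207 / 268.9091 = 0.061

0.061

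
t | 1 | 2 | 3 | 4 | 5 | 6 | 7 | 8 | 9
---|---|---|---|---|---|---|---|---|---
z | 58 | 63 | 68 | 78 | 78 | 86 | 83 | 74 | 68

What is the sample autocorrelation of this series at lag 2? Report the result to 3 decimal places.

0.117

Mean z̄ = (58 + 63 + 68 + 78 + 78 + 86 + 83 + 74 + 68)/9 = 72.8889
Σ(z_t−z̄)(z_{t+2}−z̄) = (72.7901) + (-50.5432) + (-24.9877) + (67.0123) + (51.6790) + (14.5679) + (-49.4321) = 81.0864
Denominator Σ(z_t−z̄)² = 694.8889
r_2 = 81.0864 / 694.8889 = 0.117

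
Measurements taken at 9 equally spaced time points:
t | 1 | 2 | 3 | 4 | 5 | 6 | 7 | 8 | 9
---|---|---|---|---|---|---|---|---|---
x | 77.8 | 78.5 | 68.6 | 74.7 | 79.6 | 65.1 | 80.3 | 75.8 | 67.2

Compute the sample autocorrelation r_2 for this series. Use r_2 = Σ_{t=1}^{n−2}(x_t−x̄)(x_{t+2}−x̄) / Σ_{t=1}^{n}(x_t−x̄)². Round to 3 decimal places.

-0.293

Mean x̄ = (77.8 + 78.5 + 68.6 + 74.7 + 79.6 + 65.1 + 80.3 + 75.8 + 67.2)/9 = 74.1778
Σ(x_t−x̄)(x_{t+2}−x̄) = (-20.2040) + (2.2572) + (-30.2440) + (-4.7406) + (33.1960) + (-14.7262) + (-42.7195) = -77.1810
Denominator Σ(x_t−x̄)² = 263.7956
r_2 = -77.1810 / 263.7956 = -0.293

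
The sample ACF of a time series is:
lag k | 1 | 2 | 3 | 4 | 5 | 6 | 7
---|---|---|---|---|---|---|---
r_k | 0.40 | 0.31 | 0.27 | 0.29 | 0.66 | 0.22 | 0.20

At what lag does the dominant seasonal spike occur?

5

The largest autocorrelation is r_5 = 0.66; the remaining lags stay at or below 0.40. The elevated value at lag 1 (0.40), dropping to 0.31 at lag 2, reflects decaying short-term dependence rather than seasonality.
The dominant spike at lag 5 indicates a seasonal period of 5.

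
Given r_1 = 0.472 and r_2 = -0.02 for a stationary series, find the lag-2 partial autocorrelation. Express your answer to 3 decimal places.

-0.312

φ_{22} = (r_2 − r_1²) / (1 − r_1²)
r_1² = (0.472)² = 0.222784
Numerator = -0.02 − 0.2228 = -0.2428; denominator = 1 − 0.2228 = 0.7772
φ_{22} = -0.2428 / 0.7772 = -0.312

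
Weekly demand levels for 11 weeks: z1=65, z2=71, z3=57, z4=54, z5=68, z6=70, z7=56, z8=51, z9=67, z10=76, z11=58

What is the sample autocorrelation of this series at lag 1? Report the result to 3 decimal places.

-0.021

Mean z̄ = (65 + 71 + 57 + 54 + 68 + 70 + 56 + 51 + 67 + 76 + 58)/11 = 63.0000
Numerator Σ_{t=1}^{10}(z_t−z̄)(z_{t+1}−z̄) = -14.0000
Denominator Σ(z_t−z̄)² = 662.0000
r_1 = -14.0000 / 662.0000 = -0.021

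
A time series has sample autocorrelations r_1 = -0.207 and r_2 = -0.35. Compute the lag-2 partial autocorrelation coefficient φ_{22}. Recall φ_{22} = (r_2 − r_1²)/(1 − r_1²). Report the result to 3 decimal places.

φ_{22} = (r_2 − r_1²) / (1 − r_1²)
r_1² = (-0.207)² = 0.042849
Numerator = -0.35 − 0.0428 = -0.3928; denominator = 1 − 0.0428 = 0.9572
φ_{22} = -0.3928 / 0.9572 = -0.410

-0.410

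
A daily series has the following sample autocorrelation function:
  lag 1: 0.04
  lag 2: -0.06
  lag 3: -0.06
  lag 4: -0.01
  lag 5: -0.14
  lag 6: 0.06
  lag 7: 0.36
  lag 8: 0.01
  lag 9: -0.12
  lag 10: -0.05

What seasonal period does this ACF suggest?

7

The largest autocorrelation is r_7 = 0.36; the remaining lags stay at or below 0.06.
The dominant spike at lag 7 indicates a seasonal period of 7.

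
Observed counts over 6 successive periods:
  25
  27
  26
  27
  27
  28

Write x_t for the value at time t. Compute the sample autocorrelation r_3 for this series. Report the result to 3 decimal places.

Mean x̄ = (25 + 27 + 26 + 27 + 27 + 28)/6 = 26.6667
Deviations from mean: -1.6667, 0.3333, -0.6667, 0.3333, 0.3333, 1.3333
Numerator Σ_{t=1}^{3}(x_t−x̄)(x_{t+3}−x̄) = -1.3333
Denominator Σ(x_t−x̄)² = 5.3333
r_3 = -1.3333 / 5.3333 = -0.250

-0.250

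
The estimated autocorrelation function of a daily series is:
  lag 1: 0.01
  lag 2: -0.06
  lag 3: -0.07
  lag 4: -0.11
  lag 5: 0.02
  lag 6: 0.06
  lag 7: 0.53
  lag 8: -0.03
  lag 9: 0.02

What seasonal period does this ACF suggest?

The largest autocorrelation is r_7 = 0.53; the remaining lags stay at or below 0.06.
The dominant spike at lag 7 indicates a seasonal period of 7.

7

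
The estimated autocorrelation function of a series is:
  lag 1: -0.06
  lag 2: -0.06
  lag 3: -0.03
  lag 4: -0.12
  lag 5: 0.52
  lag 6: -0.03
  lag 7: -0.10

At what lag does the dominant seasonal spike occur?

The largest autocorrelation is r_5 = 0.52; the remaining lags stay at or below -0.03.
The dominant spike at lag 5 indicates a seasonal period of 5.

5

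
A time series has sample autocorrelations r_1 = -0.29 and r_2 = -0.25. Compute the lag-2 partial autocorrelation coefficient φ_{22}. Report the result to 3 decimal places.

φ_{22} = (r_2 − r_1²) / (1 − r_1²)
r_1² = (-0.29)² = 0.0841
Numerator = -0.25 − 0.0841 = -0.3341; denominator = 1 − 0.0841 = 0.9159
φ_{22} = -0.3341 / 0.9159 = -0.365

-0.365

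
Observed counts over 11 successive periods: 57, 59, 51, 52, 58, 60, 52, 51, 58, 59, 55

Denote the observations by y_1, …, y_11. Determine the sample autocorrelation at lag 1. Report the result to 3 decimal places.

Mean ȳ = (57 + 59 + 51 + 52 + 58 + 60 + 52 + 51 + 58 + 59 + 55)/11 = 55.6364
Numerator Σ_{t=1}^{10}(y_t−ȳ)(y_{t+1}−ȳ) = 3.4132
Denominator Σ(y_t−ȳ)² = 124.5455
r_1 = 3.4132 / 124.5455 = 0.027

0.027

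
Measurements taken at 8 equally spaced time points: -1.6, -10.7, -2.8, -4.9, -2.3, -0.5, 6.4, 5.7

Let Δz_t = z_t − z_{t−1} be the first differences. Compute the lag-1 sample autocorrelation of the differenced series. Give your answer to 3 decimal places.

First differences Δz: -9.1, 7.9, -2.1, 2.6, 1.8, 6.9, -0.7
Mean of differences = 1.0429
Numerator Σ(Δz_t−Δz̄)(Δz_{t+1}−Δz̄) = -100.5904
Denominator Σ(Δz_t−Δz̄)² = 200.1171
r_1(Δz) = -100.5904 / 200.1171 = -0.503

-0.503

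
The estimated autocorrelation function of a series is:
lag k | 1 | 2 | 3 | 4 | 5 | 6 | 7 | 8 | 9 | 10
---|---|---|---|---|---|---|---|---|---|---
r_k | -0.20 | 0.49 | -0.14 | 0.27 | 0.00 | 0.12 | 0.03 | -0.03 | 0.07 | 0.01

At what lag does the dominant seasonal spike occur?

2

The largest autocorrelation is r_2 = 0.49, with a weaker echo at lag 4 (0.27); the remaining lags stay at or below 0.12.
The dominant spike at lag 2 indicates a seasonal period of 2.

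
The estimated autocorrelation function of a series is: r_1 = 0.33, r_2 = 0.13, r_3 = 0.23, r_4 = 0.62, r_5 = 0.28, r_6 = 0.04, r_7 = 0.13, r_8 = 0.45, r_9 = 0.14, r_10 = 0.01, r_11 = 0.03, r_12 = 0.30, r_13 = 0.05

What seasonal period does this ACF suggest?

The largest autocorrelation is r_4 = 0.62, with a weaker echo at lag 8 (0.45); the remaining lags stay at or below 0.33. The elevated value at lag 1 (0.33), dropping to 0.13 at lag 2, reflects decaying short-term dependence rather than seasonality.
The dominant spike at lag 4 indicates a seasonal period of 4.

4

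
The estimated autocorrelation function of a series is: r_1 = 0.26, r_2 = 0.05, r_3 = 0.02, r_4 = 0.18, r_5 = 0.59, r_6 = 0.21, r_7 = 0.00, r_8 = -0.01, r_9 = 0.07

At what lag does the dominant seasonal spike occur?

The largest autocorrelation is r_5 = 0.59; the remaining lags stay at or below 0.26. The elevated value at lag 1 (0.26), dropping to 0.05 at lag 2, reflects decaying short-term dependence rather than seasonality.
The dominant spike at lag 5 indicates a seasonal period of 5.

5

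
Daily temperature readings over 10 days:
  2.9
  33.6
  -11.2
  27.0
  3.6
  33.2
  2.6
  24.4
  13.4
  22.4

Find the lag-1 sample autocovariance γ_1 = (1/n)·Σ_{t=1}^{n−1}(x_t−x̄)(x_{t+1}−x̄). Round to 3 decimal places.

-174.147

Mean x̄ = (2.9 + 33.6 − 11.2 + 27.0 + 3.6 + 33.2 + 2.6 + 24.4 + 13.4 + 22.4)/10 = 15.1900
Σ_{t=1}^{9}(x_t−x̄)(x_{t+1}−x̄) = -1741.4701
γ_1 = -1741.4701 / 10 = -174.147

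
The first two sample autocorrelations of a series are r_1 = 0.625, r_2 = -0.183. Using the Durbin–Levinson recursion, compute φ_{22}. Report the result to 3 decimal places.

-0.941

φ_{22} = (r_2 − r_1²) / (1 − r_1²)
r_1² = (0.625)² = 0.390625
Numerator = -0.183 − 0.3906 = -0.5736; denominator = 1 − 0.3906 = 0.6094
φ_{22} = -0.5736 / 0.6094 = -0.941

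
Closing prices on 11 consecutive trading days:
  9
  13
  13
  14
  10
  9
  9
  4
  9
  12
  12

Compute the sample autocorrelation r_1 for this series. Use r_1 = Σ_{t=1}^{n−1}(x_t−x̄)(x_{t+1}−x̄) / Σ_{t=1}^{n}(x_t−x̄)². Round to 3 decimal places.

Mean x̄ = (9 + 13 + 13 + 14 + 10 + 9 + 9 + 4 + 9 + 12 + 12)/11 = 10.3636
Numerator Σ_{t=1}^{10}(x_t−x̄)(x_{t+1}−x̄) = 31.7769
Denominator Σ(x_t−x̄)² = 80.5455
r_1 = 31.7769 / 80.5455 = 0.395

0.395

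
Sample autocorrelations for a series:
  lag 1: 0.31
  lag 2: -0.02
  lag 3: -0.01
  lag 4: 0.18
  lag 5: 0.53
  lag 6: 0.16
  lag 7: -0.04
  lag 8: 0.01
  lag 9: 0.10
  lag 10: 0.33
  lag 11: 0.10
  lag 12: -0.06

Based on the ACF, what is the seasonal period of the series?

The largest autocorrelation is r_5 = 0.53, with a weaker echo at lag 10 (0.33); the remaining lags stay at or below 0.31.
The dominant spike at lag 5 indicates a seasonal period of 5.

5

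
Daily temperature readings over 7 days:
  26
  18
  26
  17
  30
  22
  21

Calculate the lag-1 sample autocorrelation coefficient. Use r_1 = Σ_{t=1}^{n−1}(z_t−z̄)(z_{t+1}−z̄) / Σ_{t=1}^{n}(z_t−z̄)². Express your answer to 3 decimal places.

Mean z̄ = (26 + 18 + 26 + 17 + 30 + 22 + 21)/7 = 22.8571
Numerator Σ_{t=1}^{6}(z_t−z̄)(z_{t+1}−z̄) = -95.3061
Denominator Σ(z_t−z̄)² = 132.8571
r_1 = -95.3061 / 132.8571 = -0.717

-0.717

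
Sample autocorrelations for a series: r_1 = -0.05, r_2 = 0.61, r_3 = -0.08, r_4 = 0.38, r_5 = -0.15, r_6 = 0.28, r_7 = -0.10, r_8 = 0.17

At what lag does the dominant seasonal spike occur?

2

The largest autocorrelation is r_2 = 0.61, with weaker echoes at lags 4 (0.38), 6 (0.28) and 8 (0.17); the remaining lags stay at or below -0.05.
The dominant spike at lag 2 indicates a seasonal period of 2.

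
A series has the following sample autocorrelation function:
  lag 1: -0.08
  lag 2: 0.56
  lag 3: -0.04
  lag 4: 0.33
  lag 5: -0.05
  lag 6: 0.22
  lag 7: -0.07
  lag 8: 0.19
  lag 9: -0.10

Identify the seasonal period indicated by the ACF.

The largest autocorrelation is r_2 = 0.56, with weaker echoes at lags 4 (0.33), 6 (0.22) and 8 (0.19); the remaining lags stay at or below -0.04.
The dominant spike at lag 2 indicates a seasonal period of 2.

2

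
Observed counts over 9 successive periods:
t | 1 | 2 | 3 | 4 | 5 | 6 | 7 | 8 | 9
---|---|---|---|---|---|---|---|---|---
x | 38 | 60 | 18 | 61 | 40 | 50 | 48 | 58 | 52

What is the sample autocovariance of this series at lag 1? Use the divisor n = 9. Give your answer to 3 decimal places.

Mean x̄ = (38 + 60 + 18 + 61 + 40 + 50 + 48 + 58 + 52)/9 = 47.2222
Σ_{t=1}^{8}(x_t−x̄)(x_{t+1}−x̄) = -951.3827
γ_1 = -951.3827 / 9 = -105.709

-105.709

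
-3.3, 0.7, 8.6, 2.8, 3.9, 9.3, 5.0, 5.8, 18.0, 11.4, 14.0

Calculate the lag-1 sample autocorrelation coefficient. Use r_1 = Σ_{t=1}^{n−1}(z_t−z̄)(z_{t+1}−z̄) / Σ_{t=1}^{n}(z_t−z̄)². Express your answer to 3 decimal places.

Mean z̄ = (-3.3 + 0.7 + 8.6 + 2.8 + 3.9 + 9.3 + 5.0 + 5.8 + 18.0 + 11.4 + 14.0)/11 = 6.9273
Numerator Σ_{t=1}^{10}(z_t−z̄)(z_{t+1}−z̄) = 117.9565
Denominator Σ(z_t−z̄)² = 375.6218
r_1 = 117.9565 / 375.6218 = 0.314

0.314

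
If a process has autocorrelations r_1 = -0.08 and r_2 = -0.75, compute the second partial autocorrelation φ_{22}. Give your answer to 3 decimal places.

φ_{22} = (r_2 − r_1²) / (1 − r_1²)
r_1² = (-0.08)² = 0.0064
Numerator = -0.75 − 0.0064 = -0.7564; denominator = 1 − 0.0064 = 0.9936
φ_{22} = -0.7564 / 0.9936 = -0.761

-0.761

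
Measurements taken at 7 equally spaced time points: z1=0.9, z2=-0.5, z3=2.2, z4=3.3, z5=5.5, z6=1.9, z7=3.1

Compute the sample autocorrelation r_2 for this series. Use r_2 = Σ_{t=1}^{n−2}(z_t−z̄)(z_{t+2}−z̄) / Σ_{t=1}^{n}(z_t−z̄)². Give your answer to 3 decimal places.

-0.046

Mean z̄ = (0.9 − 0.5 + 2.2 + 3.3 + 5.5 + 1.9 + 3.1)/7 = 2.3429
Numerator Σ_{t=1}^{5}(z_t−z̄)(z_{t+2}−z̄) = -0.9994
Denominator Σ(z_t−z̄)² = 21.8371
r_2 = -0.9994 / 21.8371 = -0.046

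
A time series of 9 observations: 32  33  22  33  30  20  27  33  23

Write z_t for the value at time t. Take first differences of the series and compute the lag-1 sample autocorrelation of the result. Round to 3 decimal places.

First differences Δz: 1, -11, 11, -3, -10, 7, 6, -10
Mean of differences = -1.1250
Numerator Σ(Δz_t−Δz̄)(Δz_{t+1}−Δz̄) = -224.2656
Denominator Σ(Δz_t−Δz̄)² = 526.8750
r_1(Δz) = -224.2656 / 526.8750 = -0.426

-0.426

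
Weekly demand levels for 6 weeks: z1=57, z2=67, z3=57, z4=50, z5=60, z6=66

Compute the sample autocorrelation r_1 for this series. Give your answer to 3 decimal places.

Mean z̄ = (57 + 67 + 57 + 50 + 60 + 66)/6 = 59.5000
Deviations from mean: -2.5000, 7.5000, -2.5000, -9.5000, 0.5000, 6.5000
Numerator Σ_{t=1}^{5}(z_t−z̄)(z_{t+1}−z̄) = -15.2500
Denominator Σ(z_t−z̄)² = 201.5000
r_1 = -15.2500 / 201.5000 = -0.076

-0.076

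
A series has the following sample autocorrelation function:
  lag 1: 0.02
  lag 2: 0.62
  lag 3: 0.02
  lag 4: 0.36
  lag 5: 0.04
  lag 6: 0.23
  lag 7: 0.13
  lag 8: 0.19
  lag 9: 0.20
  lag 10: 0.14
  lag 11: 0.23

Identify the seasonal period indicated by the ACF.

The largest autocorrelation is r_2 = 0.62, with a weaker echo at lag 4 (0.36); the remaining lags stay at or below 0.23.
The dominant spike at lag 2 indicates a seasonal period of 2.

2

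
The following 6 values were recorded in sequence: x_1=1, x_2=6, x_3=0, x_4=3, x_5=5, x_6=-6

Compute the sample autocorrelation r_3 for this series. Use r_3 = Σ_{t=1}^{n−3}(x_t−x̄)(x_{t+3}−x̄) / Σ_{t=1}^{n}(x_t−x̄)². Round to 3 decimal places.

0.281

Mean x̄ = (1 + 6 + 0 + 3 + 5 − 6)/6 = 1.5000
Σ(x_t−x̄)(x_{t+3}−x̄) = (-0.7500) + (15.7500) + (11.2500) = 26.2500
Denominator Σ(x_t−x̄)² = 93.5000
r_3 = 26.2500 / 93.5000 = 0.281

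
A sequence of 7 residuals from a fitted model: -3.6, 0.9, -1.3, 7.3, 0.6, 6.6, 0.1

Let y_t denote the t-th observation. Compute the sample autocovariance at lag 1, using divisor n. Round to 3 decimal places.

-4.078

Mean ȳ = (-3.6 + 0.9 − 1.3 + 7.3 + 0.6 + 6.6 + 0.1)/7 = 1.5143
Σ_{t=1}^{6}(y_t−ȳ)(y_{t+1}−ȳ) = -28.5445
γ_1 = -28.5445 / 7 = -4.078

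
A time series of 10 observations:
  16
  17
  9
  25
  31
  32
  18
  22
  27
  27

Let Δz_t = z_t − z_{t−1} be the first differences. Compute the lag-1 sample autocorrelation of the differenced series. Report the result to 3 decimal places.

First differences Δz: 1, -8, 16, 6, 1, -14, 4, 5, 0
Mean of differences = 1.2222
Numerator Σ(Δz_t−Δz̄)(Δz_{t+1}−Δz̄) = -97.7160
Denominator Σ(Δz_t−Δz̄)² = 581.5556
r_1(Δz) = -97.7160 / 581.5556 = -0.168

-0.168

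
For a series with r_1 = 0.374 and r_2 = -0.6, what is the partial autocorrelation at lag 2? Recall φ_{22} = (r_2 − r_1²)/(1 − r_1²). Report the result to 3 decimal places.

-0.860

φ_{22} = (r_2 − r_1²) / (1 − r_1²)
r_1² = (0.374)² = 0.139876
Numerator = -0.6 − 0.1399 = -0.7399; denominator = 1 − 0.1399 = 0.8601
φ_{22} = -0.7399 / 0.8601 = -0.860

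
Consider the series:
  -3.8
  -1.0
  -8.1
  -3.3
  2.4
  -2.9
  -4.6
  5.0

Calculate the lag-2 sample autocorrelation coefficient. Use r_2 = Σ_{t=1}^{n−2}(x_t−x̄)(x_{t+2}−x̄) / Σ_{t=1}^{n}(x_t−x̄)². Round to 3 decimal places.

Mean x̄ = (-3.8 − 1.0 − 8.1 − 3.3 + 2.4 − 2.9 − 4.6 + 5.0)/8 = -2.0375
Σ(x_t−x̄)(x_{t+2}−x̄) = (10.6852) + (-1.3098) + (-26.9023) + (1.0889) + (-11.3711) + (-6.0698) = -33.8791
Denominator Σ(x_t−x̄)² = 119.0588
r_2 = -33.8791 / 119.0588 = -0.285

-0.285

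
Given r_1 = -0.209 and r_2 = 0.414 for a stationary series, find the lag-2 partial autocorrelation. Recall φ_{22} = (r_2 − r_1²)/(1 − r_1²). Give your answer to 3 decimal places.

0.387

φ_{22} = (r_2 − r_1²) / (1 − r_1²)
r_1² = (-0.209)² = 0.043681
Numerator = 0.414 − 0.0437 = 0.3703; denominator = 1 − 0.0437 = 0.9563
φ_{22} = 0.3703 / 0.9563 = 0.387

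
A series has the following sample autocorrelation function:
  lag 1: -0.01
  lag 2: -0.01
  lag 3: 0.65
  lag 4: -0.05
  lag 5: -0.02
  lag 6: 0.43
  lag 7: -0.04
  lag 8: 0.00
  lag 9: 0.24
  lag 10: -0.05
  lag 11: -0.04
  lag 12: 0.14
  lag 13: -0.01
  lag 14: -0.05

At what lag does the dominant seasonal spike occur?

The largest autocorrelation is r_3 = 0.65, with weaker echoes at lags 6 (0.43) and 9 (0.24); the remaining lags stay at or below 0.14.
The dominant spike at lag 3 indicates a seasonal period of 3.

3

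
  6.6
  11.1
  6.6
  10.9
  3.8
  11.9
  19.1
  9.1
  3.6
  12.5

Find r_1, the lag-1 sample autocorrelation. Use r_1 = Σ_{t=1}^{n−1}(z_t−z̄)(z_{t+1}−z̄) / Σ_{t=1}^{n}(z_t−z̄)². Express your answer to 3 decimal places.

Mean z̄ = (6.6 + 11.1 + 6.6 + 10.9 + 3.8 + 11.9 + 19.1 + 9.1 + 3.6 + 12.5)/10 = 9.5200
Numerator Σ_{t=1}^{9}(z_t−z̄)(z_{t+1}−z̄) = -31.1424
Denominator Σ(z_t−z̄)² = 195.7160
r_1 = -31.1424 / 195.7160 = -0.159

-0.159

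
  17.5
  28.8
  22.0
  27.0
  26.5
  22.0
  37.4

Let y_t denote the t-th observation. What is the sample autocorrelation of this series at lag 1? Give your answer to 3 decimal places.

-0.356

Mean ȳ = (17.5 + 28.8 + 22.0 + 27.0 + 26.5 + 22.0 + 37.4)/7 = 25.8857
Deviations from mean: -8.3857, 2.9143, -3.8857, 1.1143, 0.6143, -3.8857, 11.5143
Σ(y_t−ȳ)(y_{t+1}−ȳ) = (-24.4384) + (-11.3241) + (-4.3298) + (0.6845) + (-2.3869) + (-44.7412) = -86.5359
Denominator Σ(y_t−ȳ)² = 243.2086
r_1 = -86.5359 / 243.2086 = -0.356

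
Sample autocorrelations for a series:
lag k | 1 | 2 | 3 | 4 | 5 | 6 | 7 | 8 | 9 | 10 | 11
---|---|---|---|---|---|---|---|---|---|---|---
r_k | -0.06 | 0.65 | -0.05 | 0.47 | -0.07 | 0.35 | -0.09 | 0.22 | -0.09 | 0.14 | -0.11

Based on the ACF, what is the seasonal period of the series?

The largest autocorrelation is r_2 = 0.65, with weaker echoes at lags 4 (0.47), 6 (0.35) and 8 (0.22); the remaining lags stay at or below 0.14.
The dominant spike at lag 2 indicates a seasonal period of 2.

2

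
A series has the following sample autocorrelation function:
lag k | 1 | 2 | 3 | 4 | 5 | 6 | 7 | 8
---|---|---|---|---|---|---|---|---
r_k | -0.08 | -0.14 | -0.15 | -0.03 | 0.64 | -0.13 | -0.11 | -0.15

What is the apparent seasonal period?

5

The largest autocorrelation is r_5 = 0.64; the remaining lags stay at or below -0.03.
The dominant spike at lag 5 indicates a seasonal period of 5.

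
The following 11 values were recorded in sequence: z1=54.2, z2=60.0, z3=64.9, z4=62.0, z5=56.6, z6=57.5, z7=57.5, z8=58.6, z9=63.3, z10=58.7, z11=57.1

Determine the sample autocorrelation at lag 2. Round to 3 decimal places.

-0.551

Mean z̄ = (54.2 + 60.0 + 64.9 + 62.0 + 56.6 + 57.5 + 57.5 + 58.6 + 63.3 + 58.7 + 57.1)/11 = 59.1273
Numerator Σ_{t=1}^{9}(z_t−z̄)(z_{t+2}−z̄) = -55.2542
Denominator Σ(z_t−z̄)² = 100.2818
r_2 = -55.2542 / 100.2818 = -0.551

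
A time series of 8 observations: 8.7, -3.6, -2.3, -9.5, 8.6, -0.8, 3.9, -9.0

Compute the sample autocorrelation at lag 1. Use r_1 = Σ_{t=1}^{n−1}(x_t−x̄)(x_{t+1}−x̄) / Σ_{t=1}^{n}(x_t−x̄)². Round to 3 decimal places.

-0.369

Mean x̄ = (8.7 − 3.6 − 2.3 − 9.5 + 8.6 − 0.8 + 3.9 − 9.0)/8 = -0.5000
Numerator Σ_{t=1}^{7}(x_t−x̄)(x_{t+1}−x̄) = -130.0900
Denominator Σ(x_t−x̄)² = 353.0000
r_1 = -130.0900 / 353.0000 = -0.369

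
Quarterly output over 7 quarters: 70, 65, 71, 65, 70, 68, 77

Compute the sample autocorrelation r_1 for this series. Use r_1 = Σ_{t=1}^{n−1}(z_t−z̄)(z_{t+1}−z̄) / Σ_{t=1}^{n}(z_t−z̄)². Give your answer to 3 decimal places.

Mean z̄ = (70 + 65 + 71 + 65 + 70 + 68 + 77)/7 = 69.4286
Deviations from mean: 0.5714, -4.4286, 1.5714, -4.4286, 0.5714, -1.4286, 7.5714
Σ(z_t−z̄)(z_{t+1}−z̄) = (-2.5306) + (-6.9592) + (-6.9592) + (-2.5306) + (-0.8163) + (-10.8163) = -30.6122
Denominator Σ(z_t−z̄)² = 101.7143
r_1 = -30.6122 / 101.7143 = -0.301

-0.301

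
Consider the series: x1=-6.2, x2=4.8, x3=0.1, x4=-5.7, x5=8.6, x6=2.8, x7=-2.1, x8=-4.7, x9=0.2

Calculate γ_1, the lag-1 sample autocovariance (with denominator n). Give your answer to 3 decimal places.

Mean x̄ = (-6.2 + 4.8 + 0.1 − 5.7 + 8.6 + 2.8 − 2.1 − 4.7 + 0.2)/9 = -0.2444
Σ_{t=1}^{8}(x_t−x̄)(x_{t+1}−x̄) = -50.8709
γ_1 = -50.8709 / 9 = -5.652

-5.652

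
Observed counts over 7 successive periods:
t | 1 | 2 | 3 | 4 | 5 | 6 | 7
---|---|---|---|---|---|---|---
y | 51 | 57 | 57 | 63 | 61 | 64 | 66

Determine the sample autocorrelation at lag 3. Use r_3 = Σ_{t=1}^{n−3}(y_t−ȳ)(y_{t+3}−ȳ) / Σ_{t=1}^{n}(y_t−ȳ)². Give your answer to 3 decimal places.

-0.147

Mean ȳ = (51 + 57 + 57 + 63 + 61 + 64 + 66)/7 = 59.8571
Deviations from mean: -8.8571, -2.8571, -2.8571, 3.1429, 1.1429, 4.1429, 6.1429
Numerator Σ_{t=1}^{4}(y_t−ȳ)(y_{t+3}−ȳ) = -23.6327
Denominator Σ(y_t−ȳ)² = 160.8571
r_3 = -23.6327 / 160.8571 = -0.147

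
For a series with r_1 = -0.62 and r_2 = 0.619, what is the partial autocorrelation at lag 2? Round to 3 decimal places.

0.381

φ_{22} = (r_2 − r_1²) / (1 − r_1²)
r_1² = (-0.62)² = 0.3844
Numerator = 0.619 − 0.3844 = 0.2346; denominator = 1 − 0.3844 = 0.6156
φ_{22} = 0.2346 / 0.6156 = 0.381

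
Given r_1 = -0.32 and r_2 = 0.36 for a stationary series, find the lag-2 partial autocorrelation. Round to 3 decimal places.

φ_{22} = (r_2 − r_1²) / (1 − r_1²)
r_1² = (-0.32)² = 0.1024
Numerator = 0.36 − 0.1024 = 0.2576; denominator = 1 − 0.1024 = 0.8976
φ_{22} = 0.2576 / 0.8976 = 0.287

0.287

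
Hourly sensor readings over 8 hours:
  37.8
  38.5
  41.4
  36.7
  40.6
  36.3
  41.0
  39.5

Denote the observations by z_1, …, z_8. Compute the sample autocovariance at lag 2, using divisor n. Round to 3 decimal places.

Mean z̄ = (37.8 + 38.5 + 41.4 + 36.7 + 40.6 + 36.3 + 41.0 + 39.5)/8 = 38.9750
Σ_{t=1}^{6}(z_t−z̄)(z_{t+2}−z̄) = 10.1438
γ_2 = 10.1438 / 8 = 1.268

1.268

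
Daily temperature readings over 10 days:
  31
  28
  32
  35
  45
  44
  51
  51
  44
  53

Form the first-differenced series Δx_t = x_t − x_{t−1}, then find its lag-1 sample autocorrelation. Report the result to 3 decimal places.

-0.365

First differences Δx: -3, 4, 3, 10, -1, 7, 0, -7, 9
Mean of differences = 2.4444
Numerator Σ(Δx_t−Δx̄)(Δx_{t+1}−Δx̄) = -95.0864
Denominator Σ(Δx_t−Δx̄)² = 260.2222
r_1(Δx) = -95.0864 / 260.2222 = -0.365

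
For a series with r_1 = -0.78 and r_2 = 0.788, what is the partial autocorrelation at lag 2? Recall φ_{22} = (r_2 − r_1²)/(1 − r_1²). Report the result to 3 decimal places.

φ_{22} = (r_2 − r_1²) / (1 − r_1²)
r_1² = (-0.78)² = 0.6084
Numerator = 0.788 − 0.6084 = 0.1796; denominator = 1 − 0.6084 = 0.3916
φ_{22} = 0.1796 / 0.3916 = 0.459

0.459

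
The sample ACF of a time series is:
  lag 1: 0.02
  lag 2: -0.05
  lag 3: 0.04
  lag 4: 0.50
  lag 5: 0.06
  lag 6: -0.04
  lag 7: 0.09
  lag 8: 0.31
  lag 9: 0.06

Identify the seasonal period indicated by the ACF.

4

The largest autocorrelation is r_4 = 0.50, with a weaker echo at lag 8 (0.31); the remaining lags stay at or below 0.09.
The dominant spike at lag 4 indicates a seasonal period of 4.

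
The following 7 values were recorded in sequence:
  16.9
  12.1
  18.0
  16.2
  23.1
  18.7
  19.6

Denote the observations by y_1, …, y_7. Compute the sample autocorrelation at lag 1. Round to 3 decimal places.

0.023

Mean ȳ = (16.9 + 12.1 + 18.0 + 16.2 + 23.1 + 18.7 + 19.6)/7 = 17.8000
Deviations from mean: -0.9000, -5.7000, 0.2000, -1.6000, 5.3000, 0.9000, 1.8000
Numerator Σ_{t=1}^{6}(y_t−ȳ)(y_{t+1}−ȳ) = 1.5800
Denominator Σ(y_t−ȳ)² = 68.0400
r_1 = 1.5800 / 68.0400 = 0.023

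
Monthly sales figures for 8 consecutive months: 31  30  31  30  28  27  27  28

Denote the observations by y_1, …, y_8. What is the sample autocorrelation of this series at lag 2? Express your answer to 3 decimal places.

0.250

Mean ȳ = (31 + 30 + 31 + 30 + 28 + 27 + 27 + 28)/8 = 29.0000
Deviations from mean: 2.0000, 1.0000, 2.0000, 1.0000, -1.0000, -2.0000, -2.0000, -1.0000
Σ(y_t−ȳ)(y_{t+2}−ȳ) = (4.0000) + (1.0000) + (-2.0000) + (-2.0000) + (2.0000) + (2.0000) = 5.0000
Denominator Σ(y_t−ȳ)² = 20.0000
r_2 = 5.0000 / 20.0000 = 0.250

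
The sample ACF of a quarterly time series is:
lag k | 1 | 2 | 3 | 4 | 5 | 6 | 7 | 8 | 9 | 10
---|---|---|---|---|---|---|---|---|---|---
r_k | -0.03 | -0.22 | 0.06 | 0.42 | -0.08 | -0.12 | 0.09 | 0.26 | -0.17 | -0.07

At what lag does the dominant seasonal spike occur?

4

The largest autocorrelation is r_4 = 0.42, with a weaker echo at lag 8 (0.26); the remaining lags stay at or below 0.09.
The dominant spike at lag 4 indicates a seasonal period of 4.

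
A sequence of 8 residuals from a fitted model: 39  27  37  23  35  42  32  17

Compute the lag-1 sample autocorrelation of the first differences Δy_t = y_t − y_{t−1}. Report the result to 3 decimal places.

First differences Δy: -12, 10, -14, 12, 7, -10, -15
Mean of differences = -3.1429
Numerator Σ(Δy_t−Δȳ)(Δy_{t+1}−Δȳ) = -258.1633
Denominator Σ(Δy_t−Δȳ)² = 888.8571
r_1(Δy) = -258.1633 / 888.8571 = -0.290

-0.290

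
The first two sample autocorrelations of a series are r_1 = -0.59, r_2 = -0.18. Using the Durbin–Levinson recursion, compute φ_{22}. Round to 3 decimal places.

-0.810

φ_{22} = (r_2 − r_1²) / (1 − r_1²)
r_1² = (-0.59)² = 0.3481
Numerator = -0.18 − 0.3481 = -0.5281; denominator = 1 − 0.3481 = 0.6519
φ_{22} = -0.5281 / 0.6519 = -0.810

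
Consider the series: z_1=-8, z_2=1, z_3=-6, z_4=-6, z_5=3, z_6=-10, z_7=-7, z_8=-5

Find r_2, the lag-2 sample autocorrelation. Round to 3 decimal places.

Mean z̄ = (-8 + 1 − 6 − 6 + 3 − 10 − 7 − 5)/8 = -4.7500
Deviations from mean: -3.2500, 5.7500, -1.2500, -1.2500, 7.7500, -5.2500, -2.2500, -0.2500
Σ(z_t−z̄)(z_{t+2}−z̄) = (4.0625) + (-7.1875) + (-9.6875) + (6.5625) + (-17.4375) + (1.3125) = -22.3750
Denominator Σ(z_t−z̄)² = 139.5000
r_2 = -22.3750 / 139.5000 = -0.160

-0.160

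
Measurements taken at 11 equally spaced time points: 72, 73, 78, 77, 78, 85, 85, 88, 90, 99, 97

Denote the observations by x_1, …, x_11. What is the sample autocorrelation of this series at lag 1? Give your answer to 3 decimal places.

Mean x̄ = (72 + 73 + 78 + 77 + 78 + 85 + 85 + 88 + 90 + 99 + 97)/11 = 83.8182
Numerator Σ_{t=1}^{10}(x_t−x̄)(x_{t+1}−x̄) = 589.4215
Denominator Σ(x_t−x̄)² = 833.6364
r_1 = 589.4215 / 833.6364 = 0.707

0.707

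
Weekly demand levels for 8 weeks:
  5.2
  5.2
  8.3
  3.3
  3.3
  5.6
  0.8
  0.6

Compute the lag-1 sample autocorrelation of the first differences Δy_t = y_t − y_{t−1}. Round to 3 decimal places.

First differences Δy: 0.0, 3.1, -5.0, 0.0, 2.3, -4.8, -0.2
Mean of differences = -0.6571
Numerator Σ(Δy_t−Δȳ)(Δy_{t+1}−Δȳ) = -28.9033
Denominator Σ(Δy_t−Δȳ)² = 59.9571
r_1(Δy) = -28.9033 / 59.9571 = -0.482

-0.482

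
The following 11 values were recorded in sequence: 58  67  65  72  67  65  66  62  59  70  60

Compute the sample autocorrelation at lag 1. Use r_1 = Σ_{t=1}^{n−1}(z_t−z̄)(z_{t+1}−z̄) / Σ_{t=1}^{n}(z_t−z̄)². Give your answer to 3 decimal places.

-0.186

Mean z̄ = (58 + 67 + 65 + 72 + 67 + 65 + 66 + 62 + 59 + 70 + 60)/11 = 64.6364
Numerator Σ_{t=1}^{10}(z_t−z̄)(z_{t+1}−z̄) = -37.2231
Denominator Σ(z_t−z̄)² = 200.5455
r_1 = -37.2231 / 200.5455 = -0.186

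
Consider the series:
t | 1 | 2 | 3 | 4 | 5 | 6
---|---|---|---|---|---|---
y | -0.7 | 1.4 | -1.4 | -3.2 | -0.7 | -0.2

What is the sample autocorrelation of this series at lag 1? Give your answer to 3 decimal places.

0.014

Mean ȳ = (-0.7 + 1.4 − 1.4 − 3.2 − 0.7 − 0.2)/6 = -0.8000
Σ(y_t−ȳ)(y_{t+1}−ȳ) = (0.2200) + (-1.3200) + (1.4400) + (-0.2400) + (0.0600) = 0.1600
Denominator Σ(y_t−ȳ)² = 11.3400
r_1 = 0.1600 / 11.3400 = 0.014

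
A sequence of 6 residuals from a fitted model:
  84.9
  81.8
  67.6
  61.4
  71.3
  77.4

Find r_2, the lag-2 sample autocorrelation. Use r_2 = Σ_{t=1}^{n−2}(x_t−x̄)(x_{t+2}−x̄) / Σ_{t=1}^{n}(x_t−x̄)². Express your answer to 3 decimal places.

-0.483

Mean x̄ = (84.9 + 81.8 + 67.6 + 61.4 + 71.3 + 77.4)/6 = 74.0667
Deviations from mean: 10.8333, 7.7333, -6.4667, -12.6667, -2.7667, 3.3333
Numerator Σ_{t=1}^{4}(x_t−x̄)(x_{t+2}−x̄) = -192.3422
Denominator Σ(x_t−x̄)² = 398.1933
r_2 = -192.3422 / 398.1933 = -0.483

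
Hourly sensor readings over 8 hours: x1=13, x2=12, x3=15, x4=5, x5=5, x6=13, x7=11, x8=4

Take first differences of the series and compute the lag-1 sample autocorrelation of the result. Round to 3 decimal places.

First differences Δx: -1, 3, -10, 0, 8, -2, -7
Mean of differences = -1.2857
Numerator Σ(Δx_t−Δx̄)(Δx_{t+1}−Δx̄) = -37.9388
Denominator Σ(Δx_t−Δx̄)² = 215.4286
r_1(Δx) = -37.9388 / 215.4286 = -0.176

-0.176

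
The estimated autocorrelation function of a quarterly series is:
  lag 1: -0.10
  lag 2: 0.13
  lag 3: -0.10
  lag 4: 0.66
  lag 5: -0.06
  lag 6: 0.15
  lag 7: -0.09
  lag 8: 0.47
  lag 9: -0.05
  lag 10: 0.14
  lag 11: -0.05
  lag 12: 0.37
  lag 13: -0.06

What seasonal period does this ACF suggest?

The largest autocorrelation is r_4 = 0.66, with weaker echoes at lags 8 (0.47) and 12 (0.37); the remaining lags stay at or below 0.15.
The dominant spike at lag 4 indicates a seasonal period of 4.

4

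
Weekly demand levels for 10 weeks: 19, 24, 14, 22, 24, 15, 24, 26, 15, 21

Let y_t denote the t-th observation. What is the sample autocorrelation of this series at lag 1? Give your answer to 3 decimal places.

Mean ȳ = (19 + 24 + 14 + 22 + 24 + 15 + 24 + 26 + 15 + 21)/10 = 20.4000
Numerator Σ_{t=1}^{9}(y_t−ȳ)(y_{t+1}−ȳ) = -84.7600
Denominator Σ(y_t−ȳ)² = 174.4000
r_1 = -84.7600 / 174.4000 = -0.486

-0.486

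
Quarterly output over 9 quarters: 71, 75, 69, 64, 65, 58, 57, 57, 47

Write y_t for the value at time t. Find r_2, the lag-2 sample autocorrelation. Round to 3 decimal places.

0.299

Mean ȳ = (71 + 75 + 69 + 64 + 65 + 58 + 57 + 57 + 47)/9 = 62.5556
Numerator Σ_{t=1}^{7}(y_t−ȳ)(y_{t+2}−ȳ) = 179.7160
Denominator Σ(y_t−ȳ)² = 600.2222
r_2 = 179.7160 / 600.2222 = 0.299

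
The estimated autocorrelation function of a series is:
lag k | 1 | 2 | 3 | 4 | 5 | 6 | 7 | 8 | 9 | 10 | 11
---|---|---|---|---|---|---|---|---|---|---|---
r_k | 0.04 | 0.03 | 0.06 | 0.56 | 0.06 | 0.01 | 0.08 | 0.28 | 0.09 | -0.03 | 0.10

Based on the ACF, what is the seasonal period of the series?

4

The largest autocorrelation is r_4 = 0.56, with a weaker echo at lag 8 (0.28); the remaining lags stay at or below 0.10.
The dominant spike at lag 4 indicates a seasonal period of 4.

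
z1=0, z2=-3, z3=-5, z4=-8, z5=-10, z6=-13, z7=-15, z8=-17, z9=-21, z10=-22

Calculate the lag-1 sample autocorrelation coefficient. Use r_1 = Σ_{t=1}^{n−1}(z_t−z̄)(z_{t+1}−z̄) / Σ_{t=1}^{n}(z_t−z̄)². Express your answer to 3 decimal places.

0.702

Mean z̄ = (0 − 3 − 5 − 8 − 10 − 13 − 15 − 17 − 21 − 22)/10 = -11.4000
Numerator Σ_{t=1}^{9}(z_t−z̄)(z_{t+1}−z̄) = 355.2400
Denominator Σ(z_t−z̄)² = 506.4000
r_1 = 355.2400 / 506.4000 = 0.702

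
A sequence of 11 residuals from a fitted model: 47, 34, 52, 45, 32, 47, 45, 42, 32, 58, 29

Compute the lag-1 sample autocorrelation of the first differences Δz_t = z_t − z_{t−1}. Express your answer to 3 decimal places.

-0.565

First differences Δz: -13, 18, -7, -13, 15, -2, -3, -10, 26, -29
Mean of differences = -1.8000
Numerator Σ(Δz_t−Δz̄)(Δz_{t+1}−Δz̄) = -1432.0400
Denominator Σ(Δz_t−Δz̄)² = 2533.6000
r_1(Δz) = -1432.0400 / 2533.6000 = -0.565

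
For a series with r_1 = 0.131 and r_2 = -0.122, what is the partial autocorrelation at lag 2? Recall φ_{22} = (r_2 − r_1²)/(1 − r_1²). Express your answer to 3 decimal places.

φ_{22} = (r_2 − r_1²) / (1 − r_1²)
r_1² = (0.131)² = 0.017161
Numerator = -0.122 − 0.0172 = -0.1392; denominator = 1 − 0.0172 = 0.9828
φ_{22} = -0.1392 / 0.9828 = -0.142

-0.142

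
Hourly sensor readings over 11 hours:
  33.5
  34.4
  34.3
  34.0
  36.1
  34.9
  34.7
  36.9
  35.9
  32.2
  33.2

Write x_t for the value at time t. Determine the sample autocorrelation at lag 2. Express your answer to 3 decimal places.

-0.339

Mean x̄ = (33.5 + 34.4 + 34.3 + 34.0 + 36.1 + 34.9 + 34.7 + 36.9 + 35.9 + 32.2 + 33.2)/11 = 34.5545
Numerator Σ_{t=1}^{9}(x_t−x̄)(x_{t+2}−x̄) = -6.3450
Denominator Σ(x_t−x̄)² = 18.7273
r_2 = -6.3450 / 18.7273 = -0.339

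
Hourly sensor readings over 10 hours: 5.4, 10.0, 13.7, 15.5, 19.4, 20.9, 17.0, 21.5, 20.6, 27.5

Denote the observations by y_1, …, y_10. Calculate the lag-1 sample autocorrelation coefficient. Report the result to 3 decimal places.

Mean ȳ = (5.4 + 10.0 + 13.7 + 15.5 + 19.4 + 20.9 + 17.0 + 21.5 + 20.6 + 27.5)/10 = 17.1500
Numerator Σ_{t=1}^{9}(y_t−ȳ)(y_{t+1}−ȳ) = 168.5975
Denominator Σ(y_t−ȳ)² = 360.9050
r_1 = 168.5975 / 360.9050 = 0.467

0.467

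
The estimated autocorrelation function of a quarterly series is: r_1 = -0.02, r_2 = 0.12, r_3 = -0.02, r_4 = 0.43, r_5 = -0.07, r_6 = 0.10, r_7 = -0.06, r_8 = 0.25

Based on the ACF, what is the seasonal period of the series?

The largest autocorrelation is r_4 = 0.43, with a weaker echo at lag 8 (0.25); the remaining lags stay at or below 0.12.
The dominant spike at lag 4 indicates a seasonal period of 4.

4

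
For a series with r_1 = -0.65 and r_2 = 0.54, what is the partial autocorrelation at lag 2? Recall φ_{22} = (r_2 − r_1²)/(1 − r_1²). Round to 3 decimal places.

0.203

φ_{22} = (r_2 − r_1²) / (1 − r_1²)
r_1² = (-0.65)² = 0.4225
Numerator = 0.54 − 0.4225 = 0.1175; denominator = 1 − 0.4225 = 0.5775
φ_{22} = 0.1175 / 0.5775 = 0.203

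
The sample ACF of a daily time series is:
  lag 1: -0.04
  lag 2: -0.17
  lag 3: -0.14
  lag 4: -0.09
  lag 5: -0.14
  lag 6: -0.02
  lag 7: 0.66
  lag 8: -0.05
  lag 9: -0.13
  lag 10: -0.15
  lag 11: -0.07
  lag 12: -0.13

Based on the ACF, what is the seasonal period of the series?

The largest autocorrelation is r_7 = 0.66; the remaining lags stay at or below -0.02.
The dominant spike at lag 7 indicates a seasonal period of 7.

7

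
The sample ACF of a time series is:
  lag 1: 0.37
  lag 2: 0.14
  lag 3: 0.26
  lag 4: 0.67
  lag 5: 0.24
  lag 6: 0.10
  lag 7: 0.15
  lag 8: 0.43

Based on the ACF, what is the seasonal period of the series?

4

The largest autocorrelation is r_4 = 0.67, with a weaker echo at lag 8 (0.43); the remaining lags stay at or below 0.37. The elevated value at lag 1 (0.37), dropping to 0.14 at lag 2, reflects decaying short-term dependence rather than seasonality.
The dominant spike at lag 4 indicates a seasonal period of 4.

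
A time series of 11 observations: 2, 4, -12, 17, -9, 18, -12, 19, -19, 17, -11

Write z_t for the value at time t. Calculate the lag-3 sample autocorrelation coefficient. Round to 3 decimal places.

-0.659

Mean z̄ = (2 + 4 − 12 + 17 − 9 + 18 − 12 + 19 − 19 + 17 − 11)/11 = 1.2727
Numerator Σ_{t=1}^{8}(z_t−z̄)(z_{t+3}−z̄) = -1394.8595
Denominator Σ(z_t−z̄)² = 2116.1818
r_3 = -1394.8595 / 2116.1818 = -0.659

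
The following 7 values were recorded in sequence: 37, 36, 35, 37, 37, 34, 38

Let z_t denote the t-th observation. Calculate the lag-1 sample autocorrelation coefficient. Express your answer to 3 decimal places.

Mean z̄ = (37 + 36 + 35 + 37 + 37 + 34 + 38)/7 = 36.2857
Numerator Σ_{t=1}^{6}(z_t−z̄)(z_{t+1}−z̄) = -5.7959
Denominator Σ(z_t−z̄)² = 11.4286
r_1 = -5.7959 / 11.4286 = -0.507

-0.507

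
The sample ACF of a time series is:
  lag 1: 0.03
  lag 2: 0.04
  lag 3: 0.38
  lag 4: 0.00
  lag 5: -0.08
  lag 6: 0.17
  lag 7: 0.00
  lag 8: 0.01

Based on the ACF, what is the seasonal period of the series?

The largest autocorrelation is r_3 = 0.38, with a weaker echo at lag 6 (0.17); the remaining lags stay at or below 0.04.
The dominant spike at lag 3 indicates a seasonal period of 3.

3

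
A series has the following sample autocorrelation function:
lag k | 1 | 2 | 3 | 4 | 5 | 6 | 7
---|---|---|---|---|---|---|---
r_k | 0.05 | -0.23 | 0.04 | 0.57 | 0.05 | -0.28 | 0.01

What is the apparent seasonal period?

The largest autocorrelation is r_4 = 0.57; the remaining lags stay at or below 0.05.
The dominant spike at lag 4 indicates a seasonal period of 4.

4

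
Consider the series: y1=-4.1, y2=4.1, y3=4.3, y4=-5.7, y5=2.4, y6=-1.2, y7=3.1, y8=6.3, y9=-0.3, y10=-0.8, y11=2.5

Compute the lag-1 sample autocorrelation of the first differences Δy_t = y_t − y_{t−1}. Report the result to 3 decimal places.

First differences Δy: 8.2, 0.2, -10.0, 8.1, -3.6, 4.3, 3.2, -6.6, -0.5, 3.3
Mean of differences = 0.6600
Numerator Σ(Δy_t−Δȳ)(Δy_{t+1}−Δȳ) = -128.9116
Denominator Σ(Δy_t−Δȳ)² = 324.9240
r_1(Δy) = -128.9116 / 324.9240 = -0.397

-0.397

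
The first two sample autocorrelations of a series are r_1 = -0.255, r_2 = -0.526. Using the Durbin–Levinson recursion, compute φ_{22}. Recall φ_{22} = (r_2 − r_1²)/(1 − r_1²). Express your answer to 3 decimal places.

φ_{22} = (r_2 − r_1²) / (1 − r_1²)
r_1² = (-0.255)² = 0.065025
Numerator = -0.526 − 0.0650 = -0.5910; denominator = 1 − 0.0650 = 0.9350
φ_{22} = -0.5910 / 0.9350 = -0.632

-0.632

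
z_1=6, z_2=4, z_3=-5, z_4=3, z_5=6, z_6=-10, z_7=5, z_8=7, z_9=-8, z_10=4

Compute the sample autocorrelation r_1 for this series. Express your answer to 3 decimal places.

Mean z̄ = (6 + 4 − 5 + 3 + 6 − 10 + 5 + 7 − 8 + 4)/10 = 1.2000
Numerator Σ_{t=1}^{9}(z_t−z̄)(z_{t+1}−z̄) = -159.8400
Denominator Σ(z_t−z̄)² = 361.6000
r_1 = -159.8400 / 361.6000 = -0.442

-0.442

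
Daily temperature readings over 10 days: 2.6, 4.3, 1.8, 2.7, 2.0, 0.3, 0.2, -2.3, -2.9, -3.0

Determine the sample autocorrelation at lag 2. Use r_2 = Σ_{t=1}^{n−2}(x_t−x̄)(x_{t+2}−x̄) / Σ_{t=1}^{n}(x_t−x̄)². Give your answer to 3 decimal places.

Mean x̄ = (2.6 + 4.3 + 1.8 + 2.7 + 2.0 + 0.3 + 0.2 − 2.3 − 2.9 − 3.0)/10 = 0.5700
Numerator Σ_{t=1}^{8}(x_t−x̄)(x_{t+2}−x̄) = 23.4012
Denominator Σ(x_t−x̄)² = 59.3610
r_2 = 23.4012 / 59.3610 = 0.394

0.394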